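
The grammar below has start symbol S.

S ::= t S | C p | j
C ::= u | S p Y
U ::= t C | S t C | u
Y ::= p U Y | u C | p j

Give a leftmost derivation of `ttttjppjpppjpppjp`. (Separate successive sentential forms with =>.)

S=>tS=>tCp=>tSpYp=>tCppYp=>tSpYppYp=>tCppYppYp=>tSpYppYppYp=>ttSpYppYppYp=>tttSpYppYppYp=>ttttSpYppYppYp=>ttttjpYppYppYp=>ttttjppjppYppYp=>ttttjppjpppjppYp=>ttttjppjpppjpppjp

S => tS   [S ::= t S]
tS => tCp   [S ::= C p]
tCp => tSpYp   [C ::= S p Y]
tSpYp => tCppYp   [S ::= C p]
tCppYp => tSpYppYp   [C ::= S p Y]
tSpYppYp => tCppYppYp   [S ::= C p]
tCppYppYp => tSpYppYppYp   [C ::= S p Y]
tSpYppYppYp => ttSpYppYppYp   [S ::= t S]
ttSpYppYppYp => tttSpYppYppYp   [S ::= t S]
tttSpYppYppYp => ttttSpYppYppYp   [S ::= t S]
ttttSpYppYppYp => ttttjpYppYppYp   [S ::= j]
ttttjpYppYppYp => ttttjppjppYppYp   [Y ::= p j]
ttttjppjppYppYp => ttttjppjpppjppYp   [Y ::= p j]
ttttjppjpppjppYp => ttttjppjpppjpppjp   [Y ::= p j]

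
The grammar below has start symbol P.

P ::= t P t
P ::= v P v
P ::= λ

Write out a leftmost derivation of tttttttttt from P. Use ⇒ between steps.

P ⇒ tPt ⇒ ttPtt ⇒ tttPttt ⇒ ttttPtttt ⇒ tttttPttttt ⇒ tttttttttt

P ⇒ tPt   [P ::= t P t]
tPt ⇒ ttPtt   [P ::= t P t]
ttPtt ⇒ tttPttt   [P ::= t P t]
tttPttt ⇒ ttttPtttt   [P ::= t P t]
ttttPtttt ⇒ tttttPttttt   [P ::= t P t]
tttttPttttt ⇒ tttttttttt   [P ::= λ]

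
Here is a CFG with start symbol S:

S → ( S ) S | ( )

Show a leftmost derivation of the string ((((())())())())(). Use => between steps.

S => (S)S => ((S)S)S => (((S)S)S)S => ((((S)S)S)S)S => ((((())S)S)S)S => ((((())())S)S)S => ((((())())())S)S => ((((())())())())S => ((((())())())())()

S => (S)S   [S → ( S ) S]
(S)S => ((S)S)S   [S → ( S ) S]
((S)S)S => (((S)S)S)S   [S → ( S ) S]
(((S)S)S)S => ((((S)S)S)S)S   [S → ( S ) S]
((((S)S)S)S)S => ((((())S)S)S)S   [S → ( )]
((((())S)S)S)S => ((((())())S)S)S   [S → ( )]
((((())())S)S)S => ((((())())())S)S   [S → ( )]
((((())())())S)S => ((((())())())())S   [S → ( )]
((((())())())())S => ((((())())())())()   [S → ( )]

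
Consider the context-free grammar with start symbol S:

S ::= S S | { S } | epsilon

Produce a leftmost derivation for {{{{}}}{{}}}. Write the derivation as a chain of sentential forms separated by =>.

S=>SS=>SSS=>{S}SS=>{SS}SS=>{{S}S}SS=>{{{S}}S}SS=>{{{{S}}}S}SS=>{{{{}}}S}SS=>{{{{}}}{S}}SS=>{{{{}}}{{S}}}SS=>{{{{}}}{{}}}SS=>{{{{}}}{{}}}S=>{{{{}}}{{}}}

S => SS   [S ::= S S]
SS => SSS   [S ::= S S]
SSS => {S}SS   [S ::= { S }]
{S}SS => {SS}SS   [S ::= S S]
{SS}SS => {{S}S}SS   [S ::= { S }]
{{S}S}SS => {{{S}}S}SS   [S ::= { S }]
{{{S}}S}SS => {{{{S}}}S}SS   [S ::= { S }]
{{{{S}}}S}SS => {{{{}}}S}SS   [S ::= epsilon]
{{{{}}}S}SS => {{{{}}}{S}}SS   [S ::= { S }]
{{{{}}}{S}}SS => {{{{}}}{{S}}}SS   [S ::= { S }]
{{{{}}}{{S}}}SS => {{{{}}}{{}}}SS   [S ::= epsilon]
{{{{}}}{{}}}SS => {{{{}}}{{}}}S   [S ::= epsilon]
{{{{}}}{{}}}S => {{{{}}}{{}}}   [S ::= epsilon]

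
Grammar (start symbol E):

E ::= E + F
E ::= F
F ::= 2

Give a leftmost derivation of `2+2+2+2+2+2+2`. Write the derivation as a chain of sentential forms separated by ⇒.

E ⇒ E+F ⇒ E+F+F ⇒ E+F+F+F ⇒ E+F+F+F+F ⇒ E+F+F+F+F+F ⇒ E+F+F+F+F+F+F ⇒ F+F+F+F+F+F+F ⇒ 2+F+F+F+F+F+F ⇒ 2+2+F+F+F+F+F ⇒ 2+2+2+F+F+F+F ⇒ 2+2+2+2+F+F+F ⇒ 2+2+2+2+2+F+F ⇒ 2+2+2+2+2+2+F ⇒ 2+2+2+2+2+2+2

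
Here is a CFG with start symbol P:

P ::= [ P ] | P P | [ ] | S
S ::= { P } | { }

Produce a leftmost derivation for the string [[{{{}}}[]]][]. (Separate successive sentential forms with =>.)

P=>PP=>[P]P=>[[P]]P=>[[PP]]P=>[[SP]]P=>[[{P}P]]P=>[[{S}P]]P=>[[{{P}}P]]P=>[[{{S}}P]]P=>[[{{{}}}P]]P=>[[{{{}}}[]]]P=>[[{{{}}}[]]][]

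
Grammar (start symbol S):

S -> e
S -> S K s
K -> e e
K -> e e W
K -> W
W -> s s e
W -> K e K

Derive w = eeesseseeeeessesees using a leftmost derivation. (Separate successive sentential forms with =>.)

S => SKs => SKsKs => SKsKsKs => eKsKsKs => eeeWsKsKs => eeessesKsKs => eeesseseeWsKs => eeesseseeKeKsKs => eeesseseeeeeKsKs => eeesseseeeeeWsKs => eeesseseeeeessesKs => eeesseseeeeessesees

S => SKs   [S -> S K s]
SKs => SKsKs   [S -> S K s]
SKsKs => SKsKsKs   [S -> S K s]
SKsKsKs => eKsKsKs   [S -> e]
eKsKsKs => eeeWsKsKs   [K -> e e W]
eeeWsKsKs => eeessesKsKs   [W -> s s e]
eeessesKsKs => eeesseseeWsKs   [K -> e e W]
eeesseseeWsKs => eeesseseeKeKsKs   [W -> K e K]
eeesseseeKeKsKs => eeesseseeeeeKsKs   [K -> e e]
eeesseseeeeeKsKs => eeesseseeeeeWsKs   [K -> W]
eeesseseeeeeWsKs => eeesseseeeeessesKs   [W -> s s e]
eeesseseeeeessesKs => eeesseseeeeessesees   [K -> e e]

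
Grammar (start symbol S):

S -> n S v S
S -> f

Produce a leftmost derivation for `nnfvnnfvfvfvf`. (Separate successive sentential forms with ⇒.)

S⇒nSvS⇒nnSvSvS⇒nnfvSvS⇒nnfvnSvSvS⇒nnfvnnSvSvSvS⇒nnfvnnfvSvSvS⇒nnfvnnfvfvSvS⇒nnfvnnfvfvfvS⇒nnfvnnfvfvfvf

S ⇒ nSvS   [S -> n S v S]
nSvS ⇒ nnSvSvS   [S -> n S v S]
nnSvSvS ⇒ nnfvSvS   [S -> f]
nnfvSvS ⇒ nnfvnSvSvS   [S -> n S v S]
nnfvnSvSvS ⇒ nnfvnnSvSvSvS   [S -> n S v S]
nnfvnnSvSvSvS ⇒ nnfvnnfvSvSvS   [S -> f]
nnfvnnfvSvSvS ⇒ nnfvnnfvfvSvS   [S -> f]
nnfvnnfvfvSvS ⇒ nnfvnnfvfvfvS   [S -> f]
nnfvnnfvfvfvS ⇒ nnfvnnfvfvfvf   [S -> f]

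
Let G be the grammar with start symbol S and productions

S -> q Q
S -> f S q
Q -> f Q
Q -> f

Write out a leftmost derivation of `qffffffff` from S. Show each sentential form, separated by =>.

S => qQ => qfQ => qffQ => qfffQ => qffffQ => qfffffQ => qffffffQ => qfffffffQ => qffffffff

S => qQ   [S -> q Q]
qQ => qfQ   [Q -> f Q]
qfQ => qffQ   [Q -> f Q]
qffQ => qfffQ   [Q -> f Q]
qfffQ => qffffQ   [Q -> f Q]
qffffQ => qfffffQ   [Q -> f Q]
qfffffQ => qffffffQ   [Q -> f Q]
qffffffQ => qfffffffQ   [Q -> f Q]
qfffffffQ => qffffffff   [Q -> f]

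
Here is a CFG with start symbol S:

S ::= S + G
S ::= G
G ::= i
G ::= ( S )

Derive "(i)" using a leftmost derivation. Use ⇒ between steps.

S ⇒ G ⇒ (S) ⇒ (G) ⇒ (i)

S ⇒ G   [S ::= G]
G ⇒ (S)   [G ::= ( S )]
(S) ⇒ (G)   [S ::= G]
(G) ⇒ (i)   [G ::= i]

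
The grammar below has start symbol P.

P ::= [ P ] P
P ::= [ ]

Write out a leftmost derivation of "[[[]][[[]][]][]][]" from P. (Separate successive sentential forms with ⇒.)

P ⇒ [P]P   [P ::= [ P ] P]
[P]P ⇒ [[P]P]P   [P ::= [ P ] P]
[[P]P]P ⇒ [[[]]P]P   [P ::= [ ]]
[[[]]P]P ⇒ [[[]][P]P]P   [P ::= [ P ] P]
[[[]][P]P]P ⇒ [[[]][[P]P]P]P   [P ::= [ P ] P]
[[[]][[P]P]P]P ⇒ [[[]][[[]]P]P]P   [P ::= [ ]]
[[[]][[[]]P]P]P ⇒ [[[]][[[]][]]P]P   [P ::= [ ]]
[[[]][[[]][]]P]P ⇒ [[[]][[[]][]][]]P   [P ::= [ ]]
[[[]][[[]][]][]]P ⇒ [[[]][[[]][]][]][]   [P ::= [ ]]

P ⇒ [P]P ⇒ [[P]P]P ⇒ [[[]]P]P ⇒ [[[]][P]P]P ⇒ [[[]][[P]P]P]P ⇒ [[[]][[[]]P]P]P ⇒ [[[]][[[]][]]P]P ⇒ [[[]][[[]][]][]]P ⇒ [[[]][[[]][]][]][]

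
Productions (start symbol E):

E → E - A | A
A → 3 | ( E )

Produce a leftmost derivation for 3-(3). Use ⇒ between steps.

E ⇒ E-A ⇒ A-A ⇒ 3-A ⇒ 3-(E) ⇒ 3-(A) ⇒ 3-(3)

E ⇒ E-A   [E → E - A]
E-A ⇒ A-A   [E → A]
A-A ⇒ 3-A   [A → 3]
3-A ⇒ 3-(E)   [A → ( E )]
3-(E) ⇒ 3-(A)   [E → A]
3-(A) ⇒ 3-(3)   [A → 3]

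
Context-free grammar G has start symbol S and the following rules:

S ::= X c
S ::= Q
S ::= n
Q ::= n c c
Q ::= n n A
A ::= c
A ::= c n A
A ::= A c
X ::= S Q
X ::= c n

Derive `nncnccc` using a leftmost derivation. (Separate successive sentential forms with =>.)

S => Xc   [S ::= X c]
Xc => SQc   [X ::= S Q]
SQc => QQc   [S ::= Q]
QQc => nnAQc   [Q ::= n n A]
nnAQc => nncQc   [A ::= c]
nncQc => nncnccc   [Q ::= n c c]

S => Xc => SQc => QQc => nnAQc => nncQc => nncnccc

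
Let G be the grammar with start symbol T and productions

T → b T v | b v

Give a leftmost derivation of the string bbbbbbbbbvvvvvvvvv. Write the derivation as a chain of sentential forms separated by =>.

T => bTv   [T → b T v]
bTv => bbTvv   [T → b T v]
bbTvv => bbbTvvv   [T → b T v]
bbbTvvv => bbbbTvvvv   [T → b T v]
bbbbTvvvv => bbbbbTvvvvv   [T → b T v]
bbbbbTvvvvv => bbbbbbTvvvvvv   [T → b T v]
bbbbbbTvvvvvv => bbbbbbbTvvvvvvv   [T → b T v]
bbbbbbbTvvvvvvv => bbbbbbbbTvvvvvvvv   [T → b T v]
bbbbbbbbTvvvvvvvv => bbbbbbbbbvvvvvvvvv   [T → b v]

T=>bTv=>bbTvv=>bbbTvvv=>bbbbTvvvv=>bbbbbTvvvvv=>bbbbbbTvvvvvv=>bbbbbbbTvvvvvvv=>bbbbbbbbTvvvvvvvv=>bbbbbbbbbvvvvvvvvv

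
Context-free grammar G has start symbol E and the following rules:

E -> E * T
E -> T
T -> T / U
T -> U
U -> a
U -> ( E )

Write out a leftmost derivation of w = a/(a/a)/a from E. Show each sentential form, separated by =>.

E => T   [E -> T]
T => T/U   [T -> T / U]
T/U => T/U/U   [T -> T / U]
T/U/U => U/U/U   [T -> U]
U/U/U => a/U/U   [U -> a]
a/U/U => a/(E)/U   [U -> ( E )]
a/(E)/U => a/(T)/U   [E -> T]
a/(T)/U => a/(T/U)/U   [T -> T / U]
a/(T/U)/U => a/(U/U)/U   [T -> U]
a/(U/U)/U => a/(a/U)/U   [U -> a]
a/(a/U)/U => a/(a/a)/U   [U -> a]
a/(a/a)/U => a/(a/a)/a   [U -> a]

E => T => T/U => T/U/U => U/U/U => a/U/U => a/(E)/U => a/(T)/U => a/(T/U)/U => a/(U/U)/U => a/(a/U)/U => a/(a/a)/U => a/(a/a)/a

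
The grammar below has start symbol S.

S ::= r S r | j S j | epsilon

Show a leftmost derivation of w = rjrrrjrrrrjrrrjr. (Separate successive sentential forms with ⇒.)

S ⇒ rSr ⇒ rjSjr ⇒ rjrSrjr ⇒ rjrrSrrjr ⇒ rjrrrSrrrjr ⇒ rjrrrjSjrrrjr ⇒ rjrrrjrSrjrrrjr ⇒ rjrrrjrrSrrjrrrjr ⇒ rjrrrjrrrrjrrrjr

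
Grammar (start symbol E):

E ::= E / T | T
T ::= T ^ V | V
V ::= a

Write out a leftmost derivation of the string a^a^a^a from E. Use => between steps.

E => T   [E ::= T]
T => T^V   [T ::= T ^ V]
T^V => T^V^V   [T ::= T ^ V]
T^V^V => T^V^V^V   [T ::= T ^ V]
T^V^V^V => V^V^V^V   [T ::= V]
V^V^V^V => a^V^V^V   [V ::= a]
a^V^V^V => a^a^V^V   [V ::= a]
a^a^V^V => a^a^a^V   [V ::= a]
a^a^a^V => a^a^a^a   [V ::= a]

E => T => T^V => T^V^V => T^V^V^V => V^V^V^V => a^V^V^V => a^a^V^V => a^a^a^V => a^a^a^a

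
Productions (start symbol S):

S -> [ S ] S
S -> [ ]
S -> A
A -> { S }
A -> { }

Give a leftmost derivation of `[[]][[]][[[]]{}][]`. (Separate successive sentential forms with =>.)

S => [S]S => [[]]S => [[]][S]S => [[]][[]]S => [[]][[]][S]S => [[]][[]][[S]S]S => [[]][[]][[[]]S]S => [[]][[]][[[]]A]S => [[]][[]][[[]]{}]S => [[]][[]][[[]]{}][]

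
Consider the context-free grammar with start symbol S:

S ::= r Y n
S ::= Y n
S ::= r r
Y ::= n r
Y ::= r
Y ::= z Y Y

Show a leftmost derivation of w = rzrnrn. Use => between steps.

S => rYn   [S ::= r Y n]
rYn => rzYYn   [Y ::= z Y Y]
rzYYn => rzrYn   [Y ::= r]
rzrYn => rzrnrn   [Y ::= n r]

S=>rYn=>rzYYn=>rzrYn=>rzrnrn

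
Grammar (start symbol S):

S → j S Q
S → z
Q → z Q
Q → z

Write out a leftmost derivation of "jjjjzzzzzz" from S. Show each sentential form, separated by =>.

S=>jSQ=>jjSQQ=>jjjSQQQ=>jjjjSQQQQ=>jjjjzQQQQ=>jjjjzzQQQQ=>jjjjzzzQQQ=>jjjjzzzzQQ=>jjjjzzzzzQ=>jjjjzzzzzz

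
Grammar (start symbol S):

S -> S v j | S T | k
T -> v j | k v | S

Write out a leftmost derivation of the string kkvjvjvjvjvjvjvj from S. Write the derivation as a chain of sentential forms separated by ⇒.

S ⇒ Svj ⇒ Svjvj ⇒ STvjvj ⇒ SvjTvjvj ⇒ STvjTvjvj ⇒ kTvjTvjvj ⇒ kSvjTvjvj ⇒ kSTvjTvjvj ⇒ kSTTvjTvjvj ⇒ kSvjTTvjTvjvj ⇒ kkvjTTvjTvjvj ⇒ kkvjvjTvjTvjvj ⇒ kkvjvjvjvjTvjvj ⇒ kkvjvjvjvjvjvjvj

S ⇒ Svj   [S -> S v j]
Svj ⇒ Svjvj   [S -> S v j]
Svjvj ⇒ STvjvj   [S -> S T]
STvjvj ⇒ SvjTvjvj   [S -> S v j]
SvjTvjvj ⇒ STvjTvjvj   [S -> S T]
STvjTvjvj ⇒ kTvjTvjvj   [S -> k]
kTvjTvjvj ⇒ kSvjTvjvj   [T -> S]
kSvjTvjvj ⇒ kSTvjTvjvj   [S -> S T]
kSTvjTvjvj ⇒ kSTTvjTvjvj   [S -> S T]
kSTTvjTvjvj ⇒ kSvjTTvjTvjvj   [S -> S v j]
kSvjTTvjTvjvj ⇒ kkvjTTvjTvjvj   [S -> k]
kkvjTTvjTvjvj ⇒ kkvjvjTvjTvjvj   [T -> v j]
kkvjvjTvjTvjvj ⇒ kkvjvjvjvjTvjvj   [T -> v j]
kkvjvjvjvjTvjvj ⇒ kkvjvjvjvjvjvjvj   [T -> v j]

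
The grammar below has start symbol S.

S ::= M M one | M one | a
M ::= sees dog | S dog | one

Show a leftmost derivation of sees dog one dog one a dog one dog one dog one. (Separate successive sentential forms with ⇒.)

S ⇒ M M one   [S ::= M M one]
M M one ⇒ S dog M one   [M ::= S dog]
S dog M one ⇒ M one dog M one   [S ::= M one]
M one dog M one ⇒ sees dog one dog M one   [M ::= sees dog]
sees dog one dog M one ⇒ sees dog one dog S dog one   [M ::= S dog]
sees dog one dog S dog one ⇒ sees dog one dog M M one dog one   [S ::= M M one]
sees dog one dog M M one dog one ⇒ sees dog one dog one M one dog one   [M ::= one]
sees dog one dog one M one dog one ⇒ sees dog one dog one S dog one dog one   [M ::= S dog]
sees dog one dog one S dog one dog one ⇒ sees dog one dog one M one dog one dog one   [S ::= M one]
sees dog one dog one M one dog one dog one ⇒ sees dog one dog one S dog one dog one dog one   [M ::= S dog]
sees dog one dog one S dog one dog one dog one ⇒ sees dog one dog one a dog one dog one dog one   [S ::= a]

S ⇒ M M one ⇒ S dog M one ⇒ M one dog M one ⇒ sees dog one dog M one ⇒ sees dog one dog S dog one ⇒ sees dog one dog M M one dog one ⇒ sees dog one dog one M one dog one ⇒ sees dog one dog one S dog one dog one ⇒ sees dog one dog one M one dog one dog one ⇒ sees dog one dog one S dog one dog one dog one ⇒ sees dog one dog one a dog one dog one dog one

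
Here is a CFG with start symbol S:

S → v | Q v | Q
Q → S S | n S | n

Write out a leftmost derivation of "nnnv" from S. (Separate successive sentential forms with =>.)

S=>Q=>nS=>nQv=>nnSv=>nnQv=>nnnv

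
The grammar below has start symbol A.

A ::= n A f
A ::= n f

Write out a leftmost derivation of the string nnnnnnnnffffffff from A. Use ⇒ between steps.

A⇒nAf⇒nnAff⇒nnnAfff⇒nnnnAffff⇒nnnnnAfffff⇒nnnnnnAffffff⇒nnnnnnnAfffffff⇒nnnnnnnnffffffff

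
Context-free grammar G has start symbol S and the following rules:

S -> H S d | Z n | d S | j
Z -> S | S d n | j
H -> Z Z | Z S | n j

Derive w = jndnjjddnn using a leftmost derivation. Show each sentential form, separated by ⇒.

S ⇒ Zn ⇒ Sdnn ⇒ HSddnn ⇒ ZSSddnn ⇒ SdnSSddnn ⇒ ZndnSSddnn ⇒ jndnSSddnn ⇒ jndnjSddnn ⇒ jndnjjddnn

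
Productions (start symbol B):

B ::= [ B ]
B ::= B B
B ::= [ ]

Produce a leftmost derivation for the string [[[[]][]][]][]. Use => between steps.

B => BB   [B ::= B B]
BB => [B]B   [B ::= [ B ]]
[B]B => [BB]B   [B ::= B B]
[BB]B => [[B]B]B   [B ::= [ B ]]
[[B]B]B => [[BB]B]B   [B ::= B B]
[[BB]B]B => [[[B]B]B]B   [B ::= [ B ]]
[[[B]B]B]B => [[[[]]B]B]B   [B ::= [ ]]
[[[[]]B]B]B => [[[[]][]]B]B   [B ::= [ ]]
[[[[]][]]B]B => [[[[]][]][]]B   [B ::= [ ]]
[[[[]][]][]]B => [[[[]][]][]][]   [B ::= [ ]]

B => BB => [B]B => [BB]B => [[B]B]B => [[BB]B]B => [[[B]B]B]B => [[[[]]B]B]B => [[[[]][]]B]B => [[[[]][]][]]B => [[[[]][]][]][]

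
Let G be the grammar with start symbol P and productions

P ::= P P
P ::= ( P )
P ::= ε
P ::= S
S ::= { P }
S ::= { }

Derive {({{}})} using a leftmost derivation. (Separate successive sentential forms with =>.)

P=>PP=>SP=>{P}P=>{(P)}P=>{(S)}P=>{({P})}P=>{({S})}P=>{({{}})}P=>{({{}})}

P => PP   [P ::= P P]
PP => SP   [P ::= S]
SP => {P}P   [S ::= { P }]
{P}P => {(P)}P   [P ::= ( P )]
{(P)}P => {(S)}P   [P ::= S]
{(S)}P => {({P})}P   [S ::= { P }]
{({P})}P => {({S})}P   [P ::= S]
{({S})}P => {({{}})}P   [S ::= { }]
{({{}})}P => {({{}})}   [P ::= ε]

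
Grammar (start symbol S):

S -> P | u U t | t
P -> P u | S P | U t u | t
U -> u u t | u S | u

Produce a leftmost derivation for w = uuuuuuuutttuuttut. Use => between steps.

S => uUt   [S -> u U t]
uUt => uuSt   [U -> u S]
uuSt => uuPt   [S -> P]
uuPt => uuSPt   [P -> S P]
uuSPt => uuuUtPt   [S -> u U t]
uuuUtPt => uuuuStPt   [U -> u S]
uuuuStPt => uuuuuUttPt   [S -> u U t]
uuuuuUttPt => uuuuuuSttPt   [U -> u S]
uuuuuuSttPt => uuuuuuuUtttPt   [S -> u U t]
uuuuuuuUtttPt => uuuuuuuutttPt   [U -> u]
uuuuuuuutttPt => uuuuuuuutttUtut   [P -> U t u]
uuuuuuuutttUtut => uuuuuuuutttuuttut   [U -> u u t]

S=>uUt=>uuSt=>uuPt=>uuSPt=>uuuUtPt=>uuuuStPt=>uuuuuUttPt=>uuuuuuSttPt=>uuuuuuuUtttPt=>uuuuuuuutttPt=>uuuuuuuutttUtut=>uuuuuuuutttuuttut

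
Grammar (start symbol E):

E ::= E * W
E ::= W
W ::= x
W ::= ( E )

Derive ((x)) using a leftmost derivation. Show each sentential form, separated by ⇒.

E ⇒ W ⇒ (E) ⇒ (W) ⇒ ((E)) ⇒ ((W)) ⇒ ((x))

E ⇒ W   [E ::= W]
W ⇒ (E)   [W ::= ( E )]
(E) ⇒ (W)   [E ::= W]
(W) ⇒ ((E))   [W ::= ( E )]
((E)) ⇒ ((W))   [E ::= W]
((W)) ⇒ ((x))   [W ::= x]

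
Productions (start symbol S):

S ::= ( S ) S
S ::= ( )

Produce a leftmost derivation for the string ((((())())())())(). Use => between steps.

S=>(S)S=>((S)S)S=>(((S)S)S)S=>((((S)S)S)S)S=>((((())S)S)S)S=>((((())())S)S)S=>((((())())())S)S=>((((())())())())S=>((((())())())())()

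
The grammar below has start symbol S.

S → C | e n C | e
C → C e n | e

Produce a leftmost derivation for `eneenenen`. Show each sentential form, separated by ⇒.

S ⇒ enC   [S → e n C]
enC ⇒ enCen   [C → C e n]
enCen ⇒ enCenen   [C → C e n]
enCenen ⇒ enCenenen   [C → C e n]
enCenenen ⇒ eneenenen   [C → e]

S ⇒ enC ⇒ enCen ⇒ enCenen ⇒ enCenenen ⇒ eneenenen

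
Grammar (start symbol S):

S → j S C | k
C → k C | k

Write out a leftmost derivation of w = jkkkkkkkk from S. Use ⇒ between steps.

S ⇒ jSC   [S → j S C]
jSC ⇒ jkC   [S → k]
jkC ⇒ jkkC   [C → k C]
jkkC ⇒ jkkkC   [C → k C]
jkkkC ⇒ jkkkkC   [C → k C]
jkkkkC ⇒ jkkkkkC   [C → k C]
jkkkkkC ⇒ jkkkkkkC   [C → k C]
jkkkkkkC ⇒ jkkkkkkkC   [C → k C]
jkkkkkkkC ⇒ jkkkkkkkk   [C → k]

S ⇒ jSC ⇒ jkC ⇒ jkkC ⇒ jkkkC ⇒ jkkkkC ⇒ jkkkkkC ⇒ jkkkkkkC ⇒ jkkkkkkkC ⇒ jkkkkkkkk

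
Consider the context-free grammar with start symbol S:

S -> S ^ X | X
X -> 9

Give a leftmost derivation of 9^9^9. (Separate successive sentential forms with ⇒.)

S⇒S^X⇒S^X^X⇒X^X^X⇒9^X^X⇒9^9^X⇒9^9^9

S ⇒ S^X   [S -> S ^ X]
S^X ⇒ S^X^X   [S -> S ^ X]
S^X^X ⇒ X^X^X   [S -> X]
X^X^X ⇒ 9^X^X   [X -> 9]
9^X^X ⇒ 9^9^X   [X -> 9]
9^9^X ⇒ 9^9^9   [X -> 9]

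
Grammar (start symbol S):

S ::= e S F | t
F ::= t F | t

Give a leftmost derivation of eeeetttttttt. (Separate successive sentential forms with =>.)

S=>eSF=>eeSFF=>eeeSFFF=>eeeeSFFFF=>eeeetFFFF=>eeeettFFFF=>eeeetttFFFF=>eeeettttFFFF=>eeeetttttFFF=>eeeettttttFF=>eeeetttttttF=>eeeetttttttt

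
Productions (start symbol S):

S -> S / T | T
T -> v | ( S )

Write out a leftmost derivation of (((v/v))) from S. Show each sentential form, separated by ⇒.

S ⇒ T ⇒ (S) ⇒ (T) ⇒ ((S)) ⇒ ((T)) ⇒ (((S))) ⇒ (((S/T))) ⇒ (((T/T))) ⇒ (((v/T))) ⇒ (((v/v)))

S ⇒ T   [S -> T]
T ⇒ (S)   [T -> ( S )]
(S) ⇒ (T)   [S -> T]
(T) ⇒ ((S))   [T -> ( S )]
((S)) ⇒ ((T))   [S -> T]
((T)) ⇒ (((S)))   [T -> ( S )]
(((S))) ⇒ (((S/T)))   [S -> S / T]
(((S/T))) ⇒ (((T/T)))   [S -> T]
(((T/T))) ⇒ (((v/T)))   [T -> v]
(((v/T))) ⇒ (((v/v)))   [T -> v]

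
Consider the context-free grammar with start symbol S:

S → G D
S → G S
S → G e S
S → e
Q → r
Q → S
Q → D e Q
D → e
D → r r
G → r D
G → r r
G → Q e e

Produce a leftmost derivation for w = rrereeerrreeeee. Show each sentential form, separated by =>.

S=>GS=>QeeS=>SeeS=>GeSeeS=>QeeeSeeS=>DeQeeeSeeS=>rreQeeeSeeS=>rrereeeSeeS=>rrereeeGeSeeS=>rrereeerDeSeeS=>rrereeerrreSeeS=>rrereeerrreeeeS=>rrereeerrreeeee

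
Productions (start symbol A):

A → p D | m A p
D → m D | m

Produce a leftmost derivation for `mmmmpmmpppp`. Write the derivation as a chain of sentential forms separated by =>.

A => mAp => mmApp => mmmAppp => mmmmApppp => mmmmpDpppp => mmmmpmDpppp => mmmmpmmpppp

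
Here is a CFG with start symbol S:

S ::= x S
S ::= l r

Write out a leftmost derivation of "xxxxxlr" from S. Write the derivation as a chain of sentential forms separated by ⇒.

S ⇒ xS ⇒ xxS ⇒ xxxS ⇒ xxxxS ⇒ xxxxxS ⇒ xxxxxlr

S ⇒ xS   [S ::= x S]
xS ⇒ xxS   [S ::= x S]
xxS ⇒ xxxS   [S ::= x S]
xxxS ⇒ xxxxS   [S ::= x S]
xxxxS ⇒ xxxxxS   [S ::= x S]
xxxxxS ⇒ xxxxxlr   [S ::= l r]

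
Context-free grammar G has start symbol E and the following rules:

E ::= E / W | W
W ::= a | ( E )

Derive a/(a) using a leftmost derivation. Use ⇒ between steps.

E ⇒ E/W ⇒ W/W ⇒ a/W ⇒ a/(E) ⇒ a/(W) ⇒ a/(a)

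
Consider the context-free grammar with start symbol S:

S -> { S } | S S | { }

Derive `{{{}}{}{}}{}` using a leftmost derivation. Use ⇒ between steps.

S⇒SS⇒{S}S⇒{SS}S⇒{SSS}S⇒{{S}SS}S⇒{{{}}SS}S⇒{{{}}{}S}S⇒{{{}}{}{}}S⇒{{{}}{}{}}{}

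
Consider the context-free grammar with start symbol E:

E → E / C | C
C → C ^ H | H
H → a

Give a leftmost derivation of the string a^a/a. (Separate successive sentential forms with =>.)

E => E/C => C/C => C^H/C => H^H/C => a^H/C => a^a/C => a^a/H => a^a/a

E => E/C   [E → E / C]
E/C => C/C   [E → C]
C/C => C^H/C   [C → C ^ H]
C^H/C => H^H/C   [C → H]
H^H/C => a^H/C   [H → a]
a^H/C => a^a/C   [H → a]
a^a/C => a^a/H   [C → H]
a^a/H => a^a/a   [H → a]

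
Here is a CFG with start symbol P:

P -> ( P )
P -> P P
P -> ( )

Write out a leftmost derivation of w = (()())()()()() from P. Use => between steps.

P=>PP=>PPP=>PPPP=>PPPPP=>(P)PPPP=>(PP)PPPP=>(()P)PPPP=>(()())PPPP=>(()())()PPP=>(()())()()PP=>(()())()()()P=>(()())()()()()

P => PP   [P -> P P]
PP => PPP   [P -> P P]
PPP => PPPP   [P -> P P]
PPPP => PPPPP   [P -> P P]
PPPPP => (P)PPPP   [P -> ( P )]
(P)PPPP => (PP)PPPP   [P -> P P]
(PP)PPPP => (()P)PPPP   [P -> ( )]
(()P)PPPP => (()())PPPP   [P -> ( )]
(()())PPPP => (()())()PPP   [P -> ( )]
(()())()PPP => (()())()()PP   [P -> ( )]
(()())()()PP => (()())()()()P   [P -> ( )]
(()())()()()P => (()())()()()()   [P -> ( )]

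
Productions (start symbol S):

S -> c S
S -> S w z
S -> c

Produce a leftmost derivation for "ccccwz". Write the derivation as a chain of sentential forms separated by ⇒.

S⇒Swz⇒cSwz⇒ccSwz⇒cccSwz⇒ccccwz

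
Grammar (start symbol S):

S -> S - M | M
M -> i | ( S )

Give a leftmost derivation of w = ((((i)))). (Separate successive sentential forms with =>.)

S=>M=>(S)=>(M)=>((S))=>((M))=>(((S)))=>(((M)))=>((((S))))=>((((M))))=>((((i))))

S => M   [S -> M]
M => (S)   [M -> ( S )]
(S) => (M)   [S -> M]
(M) => ((S))   [M -> ( S )]
((S)) => ((M))   [S -> M]
((M)) => (((S)))   [M -> ( S )]
(((S))) => (((M)))   [S -> M]
(((M))) => ((((S))))   [M -> ( S )]
((((S)))) => ((((M))))   [S -> M]
((((M)))) => ((((i))))   [M -> i]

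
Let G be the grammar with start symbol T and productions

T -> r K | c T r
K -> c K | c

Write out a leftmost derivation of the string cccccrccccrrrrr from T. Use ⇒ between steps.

T ⇒ cTr ⇒ ccTrr ⇒ cccTrrr ⇒ ccccTrrrr ⇒ cccccTrrrrr ⇒ cccccrKrrrrr ⇒ cccccrcKrrrrr ⇒ cccccrccKrrrrr ⇒ cccccrcccKrrrrr ⇒ cccccrccccrrrrr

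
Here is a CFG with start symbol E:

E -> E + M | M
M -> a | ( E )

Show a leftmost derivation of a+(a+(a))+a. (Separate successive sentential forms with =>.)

E => E+M   [E -> E + M]
E+M => E+M+M   [E -> E + M]
E+M+M => M+M+M   [E -> M]
M+M+M => a+M+M   [M -> a]
a+M+M => a+(E)+M   [M -> ( E )]
a+(E)+M => a+(E+M)+M   [E -> E + M]
a+(E+M)+M => a+(M+M)+M   [E -> M]
a+(M+M)+M => a+(a+M)+M   [M -> a]
a+(a+M)+M => a+(a+(E))+M   [M -> ( E )]
a+(a+(E))+M => a+(a+(M))+M   [E -> M]
a+(a+(M))+M => a+(a+(a))+M   [M -> a]
a+(a+(a))+M => a+(a+(a))+a   [M -> a]

E => E+M => E+M+M => M+M+M => a+M+M => a+(E)+M => a+(E+M)+M => a+(M+M)+M => a+(a+M)+M => a+(a+(E))+M => a+(a+(M))+M => a+(a+(a))+M => a+(a+(a))+a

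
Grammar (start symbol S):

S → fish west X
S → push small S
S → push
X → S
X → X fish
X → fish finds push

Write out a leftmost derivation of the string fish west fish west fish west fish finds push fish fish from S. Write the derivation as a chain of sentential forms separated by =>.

S => fish west X   [S → fish west X]
fish west X => fish west X fish   [X → X fish]
fish west X fish => fish west X fish fish   [X → X fish]
fish west X fish fish => fish west S fish fish   [X → S]
fish west S fish fish => fish west fish west X fish fish   [S → fish west X]
fish west fish west X fish fish => fish west fish west S fish fish   [X → S]
fish west fish west S fish fish => fish west fish west fish west X fish fish   [S → fish west X]
fish west fish west fish west X fish fish => fish west fish west fish west fish finds push fish fish   [X → fish finds push]

S => fish west X => fish west X fish => fish west X fish fish => fish west S fish fish => fish west fish west X fish fish => fish west fish west S fish fish => fish west fish west fish west X fish fish => fish west fish west fish west fish finds push fish fish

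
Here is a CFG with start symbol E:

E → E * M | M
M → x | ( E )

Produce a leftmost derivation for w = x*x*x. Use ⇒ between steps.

E ⇒ E*M ⇒ E*M*M ⇒ M*M*M ⇒ x*M*M ⇒ x*x*M ⇒ x*x*x

E ⇒ E*M   [E → E * M]
E*M ⇒ E*M*M   [E → E * M]
E*M*M ⇒ M*M*M   [E → M]
M*M*M ⇒ x*M*M   [M → x]
x*M*M ⇒ x*x*M   [M → x]
x*x*M ⇒ x*x*x   [M → x]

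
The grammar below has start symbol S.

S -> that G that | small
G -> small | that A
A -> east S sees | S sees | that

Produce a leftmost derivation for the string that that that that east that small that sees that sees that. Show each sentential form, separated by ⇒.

S ⇒ that G that ⇒ that that A that ⇒ that that S sees that ⇒ that that that G that sees that ⇒ that that that that A that sees that ⇒ that that that that east S sees that sees that ⇒ that that that that east that G that sees that sees that ⇒ that that that that east that small that sees that sees that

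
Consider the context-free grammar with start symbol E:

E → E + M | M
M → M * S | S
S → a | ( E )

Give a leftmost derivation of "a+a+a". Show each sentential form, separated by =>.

E => E+M   [E → E + M]
E+M => E+M+M   [E → E + M]
E+M+M => M+M+M   [E → M]
M+M+M => S+M+M   [M → S]
S+M+M => a+M+M   [S → a]
a+M+M => a+S+M   [M → S]
a+S+M => a+a+M   [S → a]
a+a+M => a+a+S   [M → S]
a+a+S => a+a+a   [S → a]

E=>E+M=>E+M+M=>M+M+M=>S+M+M=>a+M+M=>a+S+M=>a+a+M=>a+a+S=>a+a+a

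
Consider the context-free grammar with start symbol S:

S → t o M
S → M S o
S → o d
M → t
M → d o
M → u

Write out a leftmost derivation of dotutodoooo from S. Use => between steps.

S => MSo => doSo => doMSoo => dotSoo => dotMSooo => dotuSooo => dotutoMooo => dotutodoooo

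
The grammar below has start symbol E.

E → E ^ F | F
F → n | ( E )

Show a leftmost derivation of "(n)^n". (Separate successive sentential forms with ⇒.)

E ⇒ E^F   [E → E ^ F]
E^F ⇒ F^F   [E → F]
F^F ⇒ (E)^F   [F → ( E )]
(E)^F ⇒ (F)^F   [E → F]
(F)^F ⇒ (n)^F   [F → n]
(n)^F ⇒ (n)^n   [F → n]

E ⇒ E^F ⇒ F^F ⇒ (E)^F ⇒ (F)^F ⇒ (n)^F ⇒ (n)^n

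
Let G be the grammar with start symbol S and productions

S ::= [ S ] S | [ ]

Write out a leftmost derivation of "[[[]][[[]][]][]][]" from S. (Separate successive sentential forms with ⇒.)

S ⇒ [S]S   [S ::= [ S ] S]
[S]S ⇒ [[S]S]S   [S ::= [ S ] S]
[[S]S]S ⇒ [[[]]S]S   [S ::= [ ]]
[[[]]S]S ⇒ [[[]][S]S]S   [S ::= [ S ] S]
[[[]][S]S]S ⇒ [[[]][[S]S]S]S   [S ::= [ S ] S]
[[[]][[S]S]S]S ⇒ [[[]][[[]]S]S]S   [S ::= [ ]]
[[[]][[[]]S]S]S ⇒ [[[]][[[]][]]S]S   [S ::= [ ]]
[[[]][[[]][]]S]S ⇒ [[[]][[[]][]][]]S   [S ::= [ ]]
[[[]][[[]][]][]]S ⇒ [[[]][[[]][]][]][]   [S ::= [ ]]

S⇒[S]S⇒[[S]S]S⇒[[[]]S]S⇒[[[]][S]S]S⇒[[[]][[S]S]S]S⇒[[[]][[[]]S]S]S⇒[[[]][[[]][]]S]S⇒[[[]][[[]][]][]]S⇒[[[]][[[]][]][]][]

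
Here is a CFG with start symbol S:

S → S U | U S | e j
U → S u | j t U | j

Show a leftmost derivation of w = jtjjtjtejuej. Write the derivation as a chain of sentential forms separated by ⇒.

S ⇒ US ⇒ jtUS ⇒ jtjS ⇒ jtjUS ⇒ jtjjtUS ⇒ jtjjtjtUS ⇒ jtjjtjtSuS ⇒ jtjjtjtejuS ⇒ jtjjtjtejuej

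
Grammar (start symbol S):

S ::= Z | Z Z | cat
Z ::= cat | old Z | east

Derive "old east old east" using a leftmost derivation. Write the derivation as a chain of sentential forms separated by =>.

S => Z Z => old Z Z => old east Z => old east old Z => old east old east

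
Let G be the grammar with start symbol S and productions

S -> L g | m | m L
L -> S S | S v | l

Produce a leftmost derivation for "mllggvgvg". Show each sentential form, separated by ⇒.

S ⇒ Lg ⇒ Svg ⇒ Lgvg ⇒ Svgvg ⇒ Lgvgvg ⇒ SSgvgvg ⇒ mLSgvgvg ⇒ mlSgvgvg ⇒ mlLggvgvg ⇒ mllggvgvg

S ⇒ Lg   [S -> L g]
Lg ⇒ Svg   [L -> S v]
Svg ⇒ Lgvg   [S -> L g]
Lgvg ⇒ Svgvg   [L -> S v]
Svgvg ⇒ Lgvgvg   [S -> L g]
Lgvgvg ⇒ SSgvgvg   [L -> S S]
SSgvgvg ⇒ mLSgvgvg   [S -> m L]
mLSgvgvg ⇒ mlSgvgvg   [L -> l]
mlSgvgvg ⇒ mlLggvgvg   [S -> L g]
mlLggvgvg ⇒ mllggvgvg   [L -> l]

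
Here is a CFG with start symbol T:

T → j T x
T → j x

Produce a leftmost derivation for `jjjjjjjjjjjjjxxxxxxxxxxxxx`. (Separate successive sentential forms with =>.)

T => jTx => jjTxx => jjjTxxx => jjjjTxxxx => jjjjjTxxxxx => jjjjjjTxxxxxx => jjjjjjjTxxxxxxx => jjjjjjjjTxxxxxxxx => jjjjjjjjjTxxxxxxxxx => jjjjjjjjjjTxxxxxxxxxx => jjjjjjjjjjjTxxxxxxxxxxx => jjjjjjjjjjjjTxxxxxxxxxxxx => jjjjjjjjjjjjjxxxxxxxxxxxxx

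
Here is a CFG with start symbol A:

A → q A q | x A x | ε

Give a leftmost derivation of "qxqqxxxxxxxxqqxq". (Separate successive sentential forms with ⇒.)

A ⇒ qAq ⇒ qxAxq ⇒ qxqAqxq ⇒ qxqqAqqxq ⇒ qxqqxAxqqxq ⇒ qxqqxxAxxqqxq ⇒ qxqqxxxAxxxqqxq ⇒ qxqqxxxxAxxxxqqxq ⇒ qxqqxxxxxxxxqqxq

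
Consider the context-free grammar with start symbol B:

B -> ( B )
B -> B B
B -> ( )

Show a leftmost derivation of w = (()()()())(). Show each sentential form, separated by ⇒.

B ⇒ BB ⇒ (B)B ⇒ (BB)B ⇒ (BBB)B ⇒ (BBBB)B ⇒ (()BBB)B ⇒ (()()BB)B ⇒ (()()()B)B ⇒ (()()()())B ⇒ (()()()())()

B ⇒ BB   [B -> B B]
BB ⇒ (B)B   [B -> ( B )]
(B)B ⇒ (BB)B   [B -> B B]
(BB)B ⇒ (BBB)B   [B -> B B]
(BBB)B ⇒ (BBBB)B   [B -> B B]
(BBBB)B ⇒ (()BBB)B   [B -> ( )]
(()BBB)B ⇒ (()()BB)B   [B -> ( )]
(()()BB)B ⇒ (()()()B)B   [B -> ( )]
(()()()B)B ⇒ (()()()())B   [B -> ( )]
(()()()())B ⇒ (()()()())()   [B -> ( )]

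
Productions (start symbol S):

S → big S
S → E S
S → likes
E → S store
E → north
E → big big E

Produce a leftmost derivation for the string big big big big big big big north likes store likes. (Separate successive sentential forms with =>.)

S => big S => big E S => big big big E S => big big big big big E S => big big big big big big big E S => big big big big big big big S store S => big big big big big big big E S store S => big big big big big big big north S store S => big big big big big big big north likes store S => big big big big big big big north likes store likes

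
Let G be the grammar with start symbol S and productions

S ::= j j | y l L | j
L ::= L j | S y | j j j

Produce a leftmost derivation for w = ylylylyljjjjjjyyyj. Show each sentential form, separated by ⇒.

S⇒ylL⇒ylLj⇒ylSyj⇒ylylLyj⇒ylylSyyj⇒ylylylLyyj⇒ylylylSyyyj⇒ylylylylLyyyj⇒ylylylylLjyyyj⇒ylylylylLjjyyyj⇒ylylylylLjjjyyyj⇒ylylylyljjjjjjyyyj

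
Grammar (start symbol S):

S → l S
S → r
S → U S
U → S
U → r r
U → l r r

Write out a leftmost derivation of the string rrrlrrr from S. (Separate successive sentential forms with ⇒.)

S ⇒ US   [S → U S]
US ⇒ SS   [U → S]
SS ⇒ rS   [S → r]
rS ⇒ rUS   [S → U S]
rUS ⇒ rSS   [U → S]
rSS ⇒ rUSS   [S → U S]
rUSS ⇒ rSSS   [U → S]
rSSS ⇒ rrSS   [S → r]
rrSS ⇒ rrrS   [S → r]
rrrS ⇒ rrrUS   [S → U S]
rrrUS ⇒ rrrlrrS   [U → l r r]
rrrlrrS ⇒ rrrlrrr   [S → r]

S ⇒ US ⇒ SS ⇒ rS ⇒ rUS ⇒ rSS ⇒ rUSS ⇒ rSSS ⇒ rrSS ⇒ rrrS ⇒ rrrUS ⇒ rrrlrrS ⇒ rrrlrrr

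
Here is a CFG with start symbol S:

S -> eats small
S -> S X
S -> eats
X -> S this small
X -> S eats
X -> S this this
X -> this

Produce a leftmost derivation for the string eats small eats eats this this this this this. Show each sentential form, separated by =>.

S => S X   [S -> S X]
S X => eats small X   [S -> eats small]
eats small X => eats small S this this   [X -> S this this]
eats small S this this => eats small S X this this   [S -> S X]
eats small S X this this => eats small eats X this this   [S -> eats]
eats small eats X this this => eats small eats S this this this this   [X -> S this this]
eats small eats S this this this this => eats small eats S X this this this this   [S -> S X]
eats small eats S X this this this this => eats small eats eats X this this this this   [S -> eats]
eats small eats eats X this this this this => eats small eats eats this this this this this   [X -> this]

S => S X => eats small X => eats small S this this => eats small S X this this => eats small eats X this this => eats small eats S this this this this => eats small eats S X this this this this => eats small eats eats X this this this this => eats small eats eats this this this this this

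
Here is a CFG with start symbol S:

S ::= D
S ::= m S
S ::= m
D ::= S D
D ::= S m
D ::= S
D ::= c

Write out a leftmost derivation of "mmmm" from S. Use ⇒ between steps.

S ⇒ D   [S ::= D]
D ⇒ SD   [D ::= S D]
SD ⇒ DD   [S ::= D]
DD ⇒ SDD   [D ::= S D]
SDD ⇒ mDD   [S ::= m]
mDD ⇒ mSmD   [D ::= S m]
mSmD ⇒ mmmD   [S ::= m]
mmmD ⇒ mmmS   [D ::= S]
mmmS ⇒ mmmm   [S ::= m]

S ⇒ D ⇒ SD ⇒ DD ⇒ SDD ⇒ mDD ⇒ mSmD ⇒ mmmD ⇒ mmmS ⇒ mmmm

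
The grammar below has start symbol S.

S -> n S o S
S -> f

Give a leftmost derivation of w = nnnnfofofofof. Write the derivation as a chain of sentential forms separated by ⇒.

S⇒nSoS⇒nnSoSoS⇒nnnSoSoSoS⇒nnnnSoSoSoSoS⇒nnnnfoSoSoSoS⇒nnnnfofoSoSoS⇒nnnnfofofoSoS⇒nnnnfofofofoS⇒nnnnfofofofof

S ⇒ nSoS   [S -> n S o S]
nSoS ⇒ nnSoSoS   [S -> n S o S]
nnSoSoS ⇒ nnnSoSoSoS   [S -> n S o S]
nnnSoSoSoS ⇒ nnnnSoSoSoSoS   [S -> n S o S]
nnnnSoSoSoSoS ⇒ nnnnfoSoSoSoS   [S -> f]
nnnnfoSoSoSoS ⇒ nnnnfofoSoSoS   [S -> f]
nnnnfofoSoSoS ⇒ nnnnfofofoSoS   [S -> f]
nnnnfofofoSoS ⇒ nnnnfofofofoS   [S -> f]
nnnnfofofofoS ⇒ nnnnfofofofof   [S -> f]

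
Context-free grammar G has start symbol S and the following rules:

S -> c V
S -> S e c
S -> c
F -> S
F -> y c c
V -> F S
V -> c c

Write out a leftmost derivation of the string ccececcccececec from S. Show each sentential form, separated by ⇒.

S ⇒ Sec ⇒ cVec ⇒ cFSec ⇒ cSSec ⇒ cSecSec ⇒ cSececSec ⇒ ccececSec ⇒ ccececSecec ⇒ ccececSececec ⇒ ccececcVececec ⇒ ccececcccececec

S ⇒ Sec   [S -> S e c]
Sec ⇒ cVec   [S -> c V]
cVec ⇒ cFSec   [V -> F S]
cFSec ⇒ cSSec   [F -> S]
cSSec ⇒ cSecSec   [S -> S e c]
cSecSec ⇒ cSececSec   [S -> S e c]
cSececSec ⇒ ccececSec   [S -> c]
ccececSec ⇒ ccececSecec   [S -> S e c]
ccececSecec ⇒ ccececSececec   [S -> S e c]
ccececSececec ⇒ ccececcVececec   [S -> c V]
ccececcVececec ⇒ ccececcccececec   [V -> c c]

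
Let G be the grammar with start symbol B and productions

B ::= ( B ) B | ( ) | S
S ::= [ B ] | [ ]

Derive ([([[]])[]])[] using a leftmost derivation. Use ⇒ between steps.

B ⇒ (B)B   [B ::= ( B ) B]
(B)B ⇒ (S)B   [B ::= S]
(S)B ⇒ ([B])B   [S ::= [ B ]]
([B])B ⇒ ([(B)B])B   [B ::= ( B ) B]
([(B)B])B ⇒ ([(S)B])B   [B ::= S]
([(S)B])B ⇒ ([([B])B])B   [S ::= [ B ]]
([([B])B])B ⇒ ([([S])B])B   [B ::= S]
([([S])B])B ⇒ ([([[]])B])B   [S ::= [ ]]
([([[]])B])B ⇒ ([([[]])S])B   [B ::= S]
([([[]])S])B ⇒ ([([[]])[]])B   [S ::= [ ]]
([([[]])[]])B ⇒ ([([[]])[]])S   [B ::= S]
([([[]])[]])S ⇒ ([([[]])[]])[]   [S ::= [ ]]

B ⇒ (B)B ⇒ (S)B ⇒ ([B])B ⇒ ([(B)B])B ⇒ ([(S)B])B ⇒ ([([B])B])B ⇒ ([([S])B])B ⇒ ([([[]])B])B ⇒ ([([[]])S])B ⇒ ([([[]])[]])B ⇒ ([([[]])[]])S ⇒ ([([[]])[]])[]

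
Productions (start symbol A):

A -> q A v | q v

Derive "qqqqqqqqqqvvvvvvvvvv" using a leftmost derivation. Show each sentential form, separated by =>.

A => qAv => qqAvv => qqqAvvv => qqqqAvvvv => qqqqqAvvvvv => qqqqqqAvvvvvv => qqqqqqqAvvvvvvv => qqqqqqqqAvvvvvvvv => qqqqqqqqqAvvvvvvvvv => qqqqqqqqqqvvvvvvvvvv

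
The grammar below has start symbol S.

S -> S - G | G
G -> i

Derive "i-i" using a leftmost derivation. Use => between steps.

S => S-G   [S -> S - G]
S-G => G-G   [S -> G]
G-G => i-G   [G -> i]
i-G => i-i   [G -> i]

S=>S-G=>G-G=>i-G=>i-i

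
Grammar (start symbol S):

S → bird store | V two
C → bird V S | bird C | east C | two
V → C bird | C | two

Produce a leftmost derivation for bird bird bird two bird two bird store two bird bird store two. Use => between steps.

S => V two => C two => bird C two => bird bird V S two => bird bird C bird S two => bird bird bird V S bird S two => bird bird bird two S bird S two => bird bird bird two V two bird S two => bird bird bird two C two bird S two => bird bird bird two bird V S two bird S two => bird bird bird two bird C S two bird S two => bird bird bird two bird two S two bird S two => bird bird bird two bird two bird store two bird S two => bird bird bird two bird two bird store two bird bird store two

S => V two   [S → V two]
V two => C two   [V → C]
C two => bird C two   [C → bird C]
bird C two => bird bird V S two   [C → bird V S]
bird bird V S two => bird bird C bird S two   [V → C bird]
bird bird C bird S two => bird bird bird V S bird S two   [C → bird V S]
bird bird bird V S bird S two => bird bird bird two S bird S two   [V → two]
bird bird bird two S bird S two => bird bird bird two V two bird S two   [S → V two]
bird bird bird two V two bird S two => bird bird bird two C two bird S two   [V → C]
bird bird bird two C two bird S two => bird bird bird two bird V S two bird S two   [C → bird V S]
bird bird bird two bird V S two bird S two => bird bird bird two bird C S two bird S two   [V → C]
bird bird bird two bird C S two bird S two => bird bird bird two bird two S two bird S two   [C → two]
bird bird bird two bird two S two bird S two => bird bird bird two bird two bird store two bird S two   [S → bird store]
bird bird bird two bird two bird store two bird S two => bird bird bird two bird two bird store two bird bird store two   [S → bird store]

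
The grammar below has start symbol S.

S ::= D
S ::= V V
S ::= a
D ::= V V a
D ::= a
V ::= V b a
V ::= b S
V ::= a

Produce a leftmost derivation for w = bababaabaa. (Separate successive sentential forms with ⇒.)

S ⇒ VV   [S ::= V V]
VV ⇒ VbaV   [V ::= V b a]
VbaV ⇒ bSbaV   [V ::= b S]
bSbaV ⇒ bDbaV   [S ::= D]
bDbaV ⇒ bVVabaV   [D ::= V V a]
bVVabaV ⇒ baVabaV   [V ::= a]
baVabaV ⇒ baVbaabaV   [V ::= V b a]
baVbaabaV ⇒ babSbaabaV   [V ::= b S]
babSbaabaV ⇒ bababaabaV   [S ::= a]
bababaabaV ⇒ bababaabaa   [V ::= a]

S ⇒ VV ⇒ VbaV ⇒ bSbaV ⇒ bDbaV ⇒ bVVabaV ⇒ baVabaV ⇒ baVbaabaV ⇒ babSbaabaV ⇒ bababaabaV ⇒ bababaabaa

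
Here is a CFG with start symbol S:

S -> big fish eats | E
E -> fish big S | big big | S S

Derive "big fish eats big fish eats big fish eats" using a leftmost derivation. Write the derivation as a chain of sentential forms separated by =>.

S => E => S S => big fish eats S => big fish eats E => big fish eats S S => big fish eats big fish eats S => big fish eats big fish eats big fish eats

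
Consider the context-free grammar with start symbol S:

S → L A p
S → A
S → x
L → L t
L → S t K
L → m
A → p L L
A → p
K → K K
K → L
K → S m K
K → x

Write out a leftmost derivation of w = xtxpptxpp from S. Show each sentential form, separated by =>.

S => LAp   [S → L A p]
LAp => StKAp   [L → S t K]
StKAp => LAptKAp   [S → L A p]
LAptKAp => StKAptKAp   [L → S t K]
StKAptKAp => xtKAptKAp   [S → x]
xtKAptKAp => xtxAptKAp   [K → x]
xtxAptKAp => xtxpptKAp   [A → p]
xtxpptKAp => xtxpptxAp   [K → x]
xtxpptxAp => xtxpptxpp   [A → p]

S=>LAp=>StKAp=>LAptKAp=>StKAptKAp=>xtKAptKAp=>xtxAptKAp=>xtxpptKAp=>xtxpptxAp=>xtxpptxpp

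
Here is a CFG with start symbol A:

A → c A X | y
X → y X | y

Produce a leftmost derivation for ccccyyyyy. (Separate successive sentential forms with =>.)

A => cAX   [A → c A X]
cAX => ccAXX   [A → c A X]
ccAXX => cccAXXX   [A → c A X]
cccAXXX => ccccAXXXX   [A → c A X]
ccccAXXXX => ccccyXXXX   [A → y]
ccccyXXXX => ccccyyXXX   [X → y]
ccccyyXXX => ccccyyyXX   [X → y]
ccccyyyXX => ccccyyyyX   [X → y]
ccccyyyyX => ccccyyyyy   [X → y]

A=>cAX=>ccAXX=>cccAXXX=>ccccAXXXX=>ccccyXXXX=>ccccyyXXX=>ccccyyyXX=>ccccyyyyX=>ccccyyyyy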